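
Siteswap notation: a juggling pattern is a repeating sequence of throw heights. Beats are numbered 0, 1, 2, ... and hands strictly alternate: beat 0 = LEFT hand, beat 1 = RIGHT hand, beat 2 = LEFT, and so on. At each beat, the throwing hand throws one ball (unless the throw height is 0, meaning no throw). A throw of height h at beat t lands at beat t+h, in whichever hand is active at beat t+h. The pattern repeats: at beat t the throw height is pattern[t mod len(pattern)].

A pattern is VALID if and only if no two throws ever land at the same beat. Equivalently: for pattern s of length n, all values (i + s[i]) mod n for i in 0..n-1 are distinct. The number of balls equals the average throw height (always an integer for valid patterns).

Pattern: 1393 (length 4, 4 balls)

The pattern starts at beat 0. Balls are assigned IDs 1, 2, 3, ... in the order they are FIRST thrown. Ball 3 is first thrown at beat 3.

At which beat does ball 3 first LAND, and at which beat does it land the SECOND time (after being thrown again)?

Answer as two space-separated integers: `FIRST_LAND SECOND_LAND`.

Answer: 6 15

Derivation:
Beat 0 (L): throw ball1 h=1 -> lands@1:R; in-air after throw: [b1@1:R]
Beat 1 (R): throw ball1 h=3 -> lands@4:L; in-air after throw: [b1@4:L]
Beat 2 (L): throw ball2 h=9 -> lands@11:R; in-air after throw: [b1@4:L b2@11:R]
Beat 3 (R): throw ball3 h=3 -> lands@6:L; in-air after throw: [b1@4:L b3@6:L b2@11:R]
Beat 4 (L): throw ball1 h=1 -> lands@5:R; in-air after throw: [b1@5:R b3@6:L b2@11:R]
Beat 5 (R): throw ball1 h=3 -> lands@8:L; in-air after throw: [b3@6:L b1@8:L b2@11:R]
Beat 6 (L): throw ball3 h=9 -> lands@15:R; in-air after throw: [b1@8:L b2@11:R b3@15:R]
Beat 7 (R): throw ball4 h=3 -> lands@10:L; in-air after throw: [b1@8:L b4@10:L b2@11:R b3@15:R]
Beat 8 (L): throw ball1 h=1 -> lands@9:R; in-air after throw: [b1@9:R b4@10:L b2@11:R b3@15:R]
Beat 9 (R): throw ball1 h=3 -> lands@12:L; in-air after throw: [b4@10:L b2@11:R b1@12:L b3@15:R]
Beat 10 (L): throw ball4 h=9 -> lands@19:R; in-air after throw: [b2@11:R b1@12:L b3@15:R b4@19:R]
Beat 11 (R): throw ball2 h=3 -> lands@14:L; in-air after throw: [b1@12:L b2@14:L b3@15:R b4@19:R]
Beat 12 (L): throw ball1 h=1 -> lands@13:R; in-air after throw: [b1@13:R b2@14:L b3@15:R b4@19:R]
Beat 13 (R): throw ball1 h=3 -> lands@16:L; in-air after throw: [b2@14:L b3@15:R b1@16:L b4@19:R]
Beat 14 (L): throw ball2 h=9 -> lands@23:R; in-air after throw: [b3@15:R b1@16:L b4@19:R b2@23:R]
Beat 15 (R): throw ball3 h=3 -> lands@18:L; in-air after throw: [b1@16:L b3@18:L b4@19:R b2@23:R]
Ball 3: thrown@3 h=3 -> first land @6; rethrown@6 h=9 -> second land @15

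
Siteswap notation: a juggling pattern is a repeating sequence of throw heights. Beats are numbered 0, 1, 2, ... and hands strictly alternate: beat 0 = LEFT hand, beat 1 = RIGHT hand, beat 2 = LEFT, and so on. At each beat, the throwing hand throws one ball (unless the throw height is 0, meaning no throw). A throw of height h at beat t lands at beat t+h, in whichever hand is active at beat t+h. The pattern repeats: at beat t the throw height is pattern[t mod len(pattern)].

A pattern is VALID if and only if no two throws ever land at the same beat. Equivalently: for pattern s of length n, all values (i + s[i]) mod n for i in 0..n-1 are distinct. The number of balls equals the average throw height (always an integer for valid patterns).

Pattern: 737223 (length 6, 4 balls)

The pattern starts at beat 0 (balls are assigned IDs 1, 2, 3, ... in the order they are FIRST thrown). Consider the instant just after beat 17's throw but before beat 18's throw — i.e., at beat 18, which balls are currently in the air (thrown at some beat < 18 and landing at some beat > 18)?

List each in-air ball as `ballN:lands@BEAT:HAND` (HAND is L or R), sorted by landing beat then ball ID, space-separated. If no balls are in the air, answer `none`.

Answer: ball1:lands@19:R ball4:lands@20:L ball3:lands@21:R

Derivation:
Beat 0 (L): throw ball1 h=7 -> lands@7:R; in-air after throw: [b1@7:R]
Beat 1 (R): throw ball2 h=3 -> lands@4:L; in-air after throw: [b2@4:L b1@7:R]
Beat 2 (L): throw ball3 h=7 -> lands@9:R; in-air after throw: [b2@4:L b1@7:R b3@9:R]
Beat 3 (R): throw ball4 h=2 -> lands@5:R; in-air after throw: [b2@4:L b4@5:R b1@7:R b3@9:R]
Beat 4 (L): throw ball2 h=2 -> lands@6:L; in-air after throw: [b4@5:R b2@6:L b1@7:R b3@9:R]
Beat 5 (R): throw ball4 h=3 -> lands@8:L; in-air after throw: [b2@6:L b1@7:R b4@8:L b3@9:R]
Beat 6 (L): throw ball2 h=7 -> lands@13:R; in-air after throw: [b1@7:R b4@8:L b3@9:R b2@13:R]
Beat 7 (R): throw ball1 h=3 -> lands@10:L; in-air after throw: [b4@8:L b3@9:R b1@10:L b2@13:R]
Beat 8 (L): throw ball4 h=7 -> lands@15:R; in-air after throw: [b3@9:R b1@10:L b2@13:R b4@15:R]
Beat 9 (R): throw ball3 h=2 -> lands@11:R; in-air after throw: [b1@10:L b3@11:R b2@13:R b4@15:R]
Beat 10 (L): throw ball1 h=2 -> lands@12:L; in-air after throw: [b3@11:R b1@12:L b2@13:R b4@15:R]
Beat 11 (R): throw ball3 h=3 -> lands@14:L; in-air after throw: [b1@12:L b2@13:R b3@14:L b4@15:R]
Beat 12 (L): throw ball1 h=7 -> lands@19:R; in-air after throw: [b2@13:R b3@14:L b4@15:R b1@19:R]
Beat 13 (R): throw ball2 h=3 -> lands@16:L; in-air after throw: [b3@14:L b4@15:R b2@16:L b1@19:R]
Beat 14 (L): throw ball3 h=7 -> lands@21:R; in-air after throw: [b4@15:R b2@16:L b1@19:R b3@21:R]
Beat 15 (R): throw ball4 h=2 -> lands@17:R; in-air after throw: [b2@16:L b4@17:R b1@19:R b3@21:R]
Beat 16 (L): throw ball2 h=2 -> lands@18:L; in-air after throw: [b4@17:R b2@18:L b1@19:R b3@21:R]
Beat 17 (R): throw ball4 h=3 -> lands@20:L; in-air after throw: [b2@18:L b1@19:R b4@20:L b3@21:R]
Beat 18 (L): throw ball2 h=7 -> lands@25:R; in-air after throw: [b1@19:R b4@20:L b3@21:R b2@25:R]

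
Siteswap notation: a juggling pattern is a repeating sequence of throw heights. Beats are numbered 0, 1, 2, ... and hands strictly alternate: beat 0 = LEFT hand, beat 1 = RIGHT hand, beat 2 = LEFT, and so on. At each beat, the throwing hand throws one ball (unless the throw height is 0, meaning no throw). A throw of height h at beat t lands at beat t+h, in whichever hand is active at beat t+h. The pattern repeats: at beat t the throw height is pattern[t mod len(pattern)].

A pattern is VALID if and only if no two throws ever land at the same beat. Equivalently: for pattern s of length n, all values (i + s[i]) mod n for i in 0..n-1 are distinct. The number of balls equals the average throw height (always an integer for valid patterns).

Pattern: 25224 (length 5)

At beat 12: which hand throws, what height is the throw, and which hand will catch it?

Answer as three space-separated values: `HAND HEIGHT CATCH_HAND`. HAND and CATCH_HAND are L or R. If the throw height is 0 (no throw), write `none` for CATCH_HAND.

Answer: L 2 L

Derivation:
Beat 12: 12 mod 2 = 0, so hand = L
Throw height = pattern[12 mod 5] = pattern[2] = 2
Lands at beat 12+2=14, 14 mod 2 = 0, so catch hand = L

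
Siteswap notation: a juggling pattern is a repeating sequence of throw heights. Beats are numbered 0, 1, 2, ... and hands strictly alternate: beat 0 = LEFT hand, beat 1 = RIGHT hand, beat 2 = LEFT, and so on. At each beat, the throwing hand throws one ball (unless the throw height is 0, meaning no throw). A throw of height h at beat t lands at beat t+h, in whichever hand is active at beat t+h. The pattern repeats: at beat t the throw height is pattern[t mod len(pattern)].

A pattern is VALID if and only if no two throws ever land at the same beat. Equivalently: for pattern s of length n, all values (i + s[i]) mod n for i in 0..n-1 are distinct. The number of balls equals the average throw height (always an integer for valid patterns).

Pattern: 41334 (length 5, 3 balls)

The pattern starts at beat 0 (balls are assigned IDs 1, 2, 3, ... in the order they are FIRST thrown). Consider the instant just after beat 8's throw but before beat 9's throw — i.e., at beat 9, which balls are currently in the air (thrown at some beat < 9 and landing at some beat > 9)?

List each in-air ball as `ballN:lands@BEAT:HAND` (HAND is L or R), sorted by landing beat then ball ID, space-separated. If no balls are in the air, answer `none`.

Answer: ball3:lands@10:L ball1:lands@11:R

Derivation:
Beat 0 (L): throw ball1 h=4 -> lands@4:L; in-air after throw: [b1@4:L]
Beat 1 (R): throw ball2 h=1 -> lands@2:L; in-air after throw: [b2@2:L b1@4:L]
Beat 2 (L): throw ball2 h=3 -> lands@5:R; in-air after throw: [b1@4:L b2@5:R]
Beat 3 (R): throw ball3 h=3 -> lands@6:L; in-air after throw: [b1@4:L b2@5:R b3@6:L]
Beat 4 (L): throw ball1 h=4 -> lands@8:L; in-air after throw: [b2@5:R b3@6:L b1@8:L]
Beat 5 (R): throw ball2 h=4 -> lands@9:R; in-air after throw: [b3@6:L b1@8:L b2@9:R]
Beat 6 (L): throw ball3 h=1 -> lands@7:R; in-air after throw: [b3@7:R b1@8:L b2@9:R]
Beat 7 (R): throw ball3 h=3 -> lands@10:L; in-air after throw: [b1@8:L b2@9:R b3@10:L]
Beat 8 (L): throw ball1 h=3 -> lands@11:R; in-air after throw: [b2@9:R b3@10:L b1@11:R]
Beat 9 (R): throw ball2 h=4 -> lands@13:R; in-air after throw: [b3@10:L b1@11:R b2@13:R]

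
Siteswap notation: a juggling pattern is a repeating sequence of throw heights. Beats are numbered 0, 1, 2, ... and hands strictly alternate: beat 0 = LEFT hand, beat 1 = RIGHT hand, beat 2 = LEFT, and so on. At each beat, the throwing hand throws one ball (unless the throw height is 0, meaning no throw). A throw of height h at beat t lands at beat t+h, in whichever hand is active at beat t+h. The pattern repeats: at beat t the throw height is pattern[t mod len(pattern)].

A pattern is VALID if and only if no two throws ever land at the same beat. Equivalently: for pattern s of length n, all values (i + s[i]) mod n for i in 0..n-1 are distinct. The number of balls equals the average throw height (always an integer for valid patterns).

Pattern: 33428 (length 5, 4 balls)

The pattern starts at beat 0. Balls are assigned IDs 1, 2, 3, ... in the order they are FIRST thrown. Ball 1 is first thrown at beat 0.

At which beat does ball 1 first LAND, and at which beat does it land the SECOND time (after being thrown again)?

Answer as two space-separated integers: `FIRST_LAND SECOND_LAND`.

Beat 0 (L): throw ball1 h=3 -> lands@3:R; in-air after throw: [b1@3:R]
Beat 1 (R): throw ball2 h=3 -> lands@4:L; in-air after throw: [b1@3:R b2@4:L]
Beat 2 (L): throw ball3 h=4 -> lands@6:L; in-air after throw: [b1@3:R b2@4:L b3@6:L]
Beat 3 (R): throw ball1 h=2 -> lands@5:R; in-air after throw: [b2@4:L b1@5:R b3@6:L]
Beat 4 (L): throw ball2 h=8 -> lands@12:L; in-air after throw: [b1@5:R b3@6:L b2@12:L]
Beat 5 (R): throw ball1 h=3 -> lands@8:L; in-air after throw: [b3@6:L b1@8:L b2@12:L]
Ball 1: thrown@0 h=3 -> first land @3; rethrown@3 h=2 -> second land @5

Answer: 3 5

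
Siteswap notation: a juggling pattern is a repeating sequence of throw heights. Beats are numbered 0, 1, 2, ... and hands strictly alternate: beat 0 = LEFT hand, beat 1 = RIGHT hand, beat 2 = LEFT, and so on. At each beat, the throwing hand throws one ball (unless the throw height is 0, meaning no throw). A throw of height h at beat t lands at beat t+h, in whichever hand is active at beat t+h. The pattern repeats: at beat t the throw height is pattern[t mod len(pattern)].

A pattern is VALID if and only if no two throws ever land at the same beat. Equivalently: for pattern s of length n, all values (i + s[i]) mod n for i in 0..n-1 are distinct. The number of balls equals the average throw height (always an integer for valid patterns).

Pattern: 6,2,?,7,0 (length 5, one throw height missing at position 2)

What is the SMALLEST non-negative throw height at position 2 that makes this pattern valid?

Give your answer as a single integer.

Answer: 0

Derivation:
i=0: (0 + 6) mod 5 = 1
i=1: (1 + 2) mod 5 = 3
i=2: s[i]=? (unknown)
i=3: (3 + 7) mod 5 = 0
i=4: (4 + 0) mod 5 = 4
Known residues: [0, 1, 3, 4]; need a permutation of 0..4, so missing residue r = 2
Need (2 + s) mod 5 = 2; smallest s = (2 - 2) mod 5 = 0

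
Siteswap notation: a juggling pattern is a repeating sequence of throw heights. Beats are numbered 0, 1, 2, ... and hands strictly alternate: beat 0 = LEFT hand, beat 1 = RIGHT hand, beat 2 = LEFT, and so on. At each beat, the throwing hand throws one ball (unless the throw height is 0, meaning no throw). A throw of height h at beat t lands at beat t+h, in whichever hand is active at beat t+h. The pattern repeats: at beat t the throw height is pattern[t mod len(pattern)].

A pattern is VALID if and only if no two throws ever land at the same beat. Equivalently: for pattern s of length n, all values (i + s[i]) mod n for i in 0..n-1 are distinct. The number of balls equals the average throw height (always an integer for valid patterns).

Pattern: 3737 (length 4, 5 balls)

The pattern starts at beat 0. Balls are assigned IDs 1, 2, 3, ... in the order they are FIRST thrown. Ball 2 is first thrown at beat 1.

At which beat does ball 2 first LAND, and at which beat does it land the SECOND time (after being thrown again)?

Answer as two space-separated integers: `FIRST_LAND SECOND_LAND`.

Beat 0 (L): throw ball1 h=3 -> lands@3:R; in-air after throw: [b1@3:R]
Beat 1 (R): throw ball2 h=7 -> lands@8:L; in-air after throw: [b1@3:R b2@8:L]
Beat 2 (L): throw ball3 h=3 -> lands@5:R; in-air after throw: [b1@3:R b3@5:R b2@8:L]
Beat 3 (R): throw ball1 h=7 -> lands@10:L; in-air after throw: [b3@5:R b2@8:L b1@10:L]
Beat 4 (L): throw ball4 h=3 -> lands@7:R; in-air after throw: [b3@5:R b4@7:R b2@8:L b1@10:L]
Beat 5 (R): throw ball3 h=7 -> lands@12:L; in-air after throw: [b4@7:R b2@8:L b1@10:L b3@12:L]
Beat 6 (L): throw ball5 h=3 -> lands@9:R; in-air after throw: [b4@7:R b2@8:L b5@9:R b1@10:L b3@12:L]
Beat 7 (R): throw ball4 h=7 -> lands@14:L; in-air after throw: [b2@8:L b5@9:R b1@10:L b3@12:L b4@14:L]
Beat 8 (L): throw ball2 h=3 -> lands@11:R; in-air after throw: [b5@9:R b1@10:L b2@11:R b3@12:L b4@14:L]
Beat 9 (R): throw ball5 h=7 -> lands@16:L; in-air after throw: [b1@10:L b2@11:R b3@12:L b4@14:L b5@16:L]
Beat 10 (L): throw ball1 h=3 -> lands@13:R; in-air after throw: [b2@11:R b3@12:L b1@13:R b4@14:L b5@16:L]
Beat 11 (R): throw ball2 h=7 -> lands@18:L; in-air after throw: [b3@12:L b1@13:R b4@14:L b5@16:L b2@18:L]
Ball 2: thrown@1 h=7 -> first land @8; rethrown@8 h=3 -> second land @11

Answer: 8 11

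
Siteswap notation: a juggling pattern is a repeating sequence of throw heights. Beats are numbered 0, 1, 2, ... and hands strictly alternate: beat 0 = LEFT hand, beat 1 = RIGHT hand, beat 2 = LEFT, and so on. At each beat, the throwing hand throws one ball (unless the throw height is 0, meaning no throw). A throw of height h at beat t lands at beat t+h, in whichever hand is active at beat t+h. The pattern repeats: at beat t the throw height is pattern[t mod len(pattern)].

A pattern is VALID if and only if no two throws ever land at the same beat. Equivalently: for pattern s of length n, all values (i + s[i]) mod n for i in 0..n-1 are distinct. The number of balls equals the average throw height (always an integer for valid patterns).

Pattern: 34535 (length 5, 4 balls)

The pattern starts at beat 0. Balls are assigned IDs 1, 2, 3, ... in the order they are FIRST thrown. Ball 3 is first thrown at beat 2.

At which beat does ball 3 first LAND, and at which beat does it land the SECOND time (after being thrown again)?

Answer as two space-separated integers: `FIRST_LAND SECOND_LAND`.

Beat 0 (L): throw ball1 h=3 -> lands@3:R; in-air after throw: [b1@3:R]
Beat 1 (R): throw ball2 h=4 -> lands@5:R; in-air after throw: [b1@3:R b2@5:R]
Beat 2 (L): throw ball3 h=5 -> lands@7:R; in-air after throw: [b1@3:R b2@5:R b3@7:R]
Beat 3 (R): throw ball1 h=3 -> lands@6:L; in-air after throw: [b2@5:R b1@6:L b3@7:R]
Beat 4 (L): throw ball4 h=5 -> lands@9:R; in-air after throw: [b2@5:R b1@6:L b3@7:R b4@9:R]
Beat 5 (R): throw ball2 h=3 -> lands@8:L; in-air after throw: [b1@6:L b3@7:R b2@8:L b4@9:R]
Beat 6 (L): throw ball1 h=4 -> lands@10:L; in-air after throw: [b3@7:R b2@8:L b4@9:R b1@10:L]
Beat 7 (R): throw ball3 h=5 -> lands@12:L; in-air after throw: [b2@8:L b4@9:R b1@10:L b3@12:L]
Beat 8 (L): throw ball2 h=3 -> lands@11:R; in-air after throw: [b4@9:R b1@10:L b2@11:R b3@12:L]
Beat 9 (R): throw ball4 h=5 -> lands@14:L; in-air after throw: [b1@10:L b2@11:R b3@12:L b4@14:L]
Beat 10 (L): throw ball1 h=3 -> lands@13:R; in-air after throw: [b2@11:R b3@12:L b1@13:R b4@14:L]
Beat 11 (R): throw ball2 h=4 -> lands@15:R; in-air after throw: [b3@12:L b1@13:R b4@14:L b2@15:R]
Beat 12 (L): throw ball3 h=5 -> lands@17:R; in-air after throw: [b1@13:R b4@14:L b2@15:R b3@17:R]
Ball 3: thrown@2 h=5 -> first land @7; rethrown@7 h=5 -> second land @12

Answer: 7 12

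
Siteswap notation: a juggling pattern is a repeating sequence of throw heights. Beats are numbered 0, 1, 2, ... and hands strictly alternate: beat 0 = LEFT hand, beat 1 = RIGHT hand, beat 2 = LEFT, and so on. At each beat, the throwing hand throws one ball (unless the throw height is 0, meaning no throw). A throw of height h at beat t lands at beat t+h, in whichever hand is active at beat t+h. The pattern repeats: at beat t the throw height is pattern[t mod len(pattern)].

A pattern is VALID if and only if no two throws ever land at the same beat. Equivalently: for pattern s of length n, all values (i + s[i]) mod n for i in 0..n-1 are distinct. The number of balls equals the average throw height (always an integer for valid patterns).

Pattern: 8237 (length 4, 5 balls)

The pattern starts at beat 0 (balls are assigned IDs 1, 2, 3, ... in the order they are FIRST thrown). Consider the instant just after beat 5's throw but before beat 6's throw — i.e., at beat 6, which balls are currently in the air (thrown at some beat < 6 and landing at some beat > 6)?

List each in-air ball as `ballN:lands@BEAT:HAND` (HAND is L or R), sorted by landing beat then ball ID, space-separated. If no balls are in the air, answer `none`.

Answer: ball3:lands@7:R ball1:lands@8:L ball2:lands@10:L ball4:lands@12:L

Derivation:
Beat 0 (L): throw ball1 h=8 -> lands@8:L; in-air after throw: [b1@8:L]
Beat 1 (R): throw ball2 h=2 -> lands@3:R; in-air after throw: [b2@3:R b1@8:L]
Beat 2 (L): throw ball3 h=3 -> lands@5:R; in-air after throw: [b2@3:R b3@5:R b1@8:L]
Beat 3 (R): throw ball2 h=7 -> lands@10:L; in-air after throw: [b3@5:R b1@8:L b2@10:L]
Beat 4 (L): throw ball4 h=8 -> lands@12:L; in-air after throw: [b3@5:R b1@8:L b2@10:L b4@12:L]
Beat 5 (R): throw ball3 h=2 -> lands@7:R; in-air after throw: [b3@7:R b1@8:L b2@10:L b4@12:L]
Beat 6 (L): throw ball5 h=3 -> lands@9:R; in-air after throw: [b3@7:R b1@8:L b5@9:R b2@10:L b4@12:L]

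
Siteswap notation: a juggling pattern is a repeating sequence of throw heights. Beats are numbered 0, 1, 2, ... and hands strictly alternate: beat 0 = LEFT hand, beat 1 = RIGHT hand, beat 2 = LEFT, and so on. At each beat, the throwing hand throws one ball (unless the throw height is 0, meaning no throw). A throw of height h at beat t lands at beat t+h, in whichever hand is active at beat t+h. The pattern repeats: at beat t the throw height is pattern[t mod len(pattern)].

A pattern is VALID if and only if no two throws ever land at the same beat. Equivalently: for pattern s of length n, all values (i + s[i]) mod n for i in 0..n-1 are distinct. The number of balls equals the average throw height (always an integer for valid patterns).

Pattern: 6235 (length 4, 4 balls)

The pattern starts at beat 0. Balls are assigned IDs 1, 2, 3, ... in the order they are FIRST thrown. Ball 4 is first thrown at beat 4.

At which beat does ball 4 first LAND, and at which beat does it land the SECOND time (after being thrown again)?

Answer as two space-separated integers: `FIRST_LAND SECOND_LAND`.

Answer: 10 13

Derivation:
Beat 0 (L): throw ball1 h=6 -> lands@6:L; in-air after throw: [b1@6:L]
Beat 1 (R): throw ball2 h=2 -> lands@3:R; in-air after throw: [b2@3:R b1@6:L]
Beat 2 (L): throw ball3 h=3 -> lands@5:R; in-air after throw: [b2@3:R b3@5:R b1@6:L]
Beat 3 (R): throw ball2 h=5 -> lands@8:L; in-air after throw: [b3@5:R b1@6:L b2@8:L]
Beat 4 (L): throw ball4 h=6 -> lands@10:L; in-air after throw: [b3@5:R b1@6:L b2@8:L b4@10:L]
Beat 5 (R): throw ball3 h=2 -> lands@7:R; in-air after throw: [b1@6:L b3@7:R b2@8:L b4@10:L]
Beat 6 (L): throw ball1 h=3 -> lands@9:R; in-air after throw: [b3@7:R b2@8:L b1@9:R b4@10:L]
Beat 7 (R): throw ball3 h=5 -> lands@12:L; in-air after throw: [b2@8:L b1@9:R b4@10:L b3@12:L]
Beat 8 (L): throw ball2 h=6 -> lands@14:L; in-air after throw: [b1@9:R b4@10:L b3@12:L b2@14:L]
Beat 9 (R): throw ball1 h=2 -> lands@11:R; in-air after throw: [b4@10:L b1@11:R b3@12:L b2@14:L]
Beat 10 (L): throw ball4 h=3 -> lands@13:R; in-air after throw: [b1@11:R b3@12:L b4@13:R b2@14:L]
Beat 11 (R): throw ball1 h=5 -> lands@16:L; in-air after throw: [b3@12:L b4@13:R b2@14:L b1@16:L]
Beat 12 (L): throw ball3 h=6 -> lands@18:L; in-air after throw: [b4@13:R b2@14:L b1@16:L b3@18:L]
Beat 13 (R): throw ball4 h=2 -> lands@15:R; in-air after throw: [b2@14:L b4@15:R b1@16:L b3@18:L]
Ball 4: thrown@4 h=6 -> first land @10; rethrown@10 h=3 -> second land @13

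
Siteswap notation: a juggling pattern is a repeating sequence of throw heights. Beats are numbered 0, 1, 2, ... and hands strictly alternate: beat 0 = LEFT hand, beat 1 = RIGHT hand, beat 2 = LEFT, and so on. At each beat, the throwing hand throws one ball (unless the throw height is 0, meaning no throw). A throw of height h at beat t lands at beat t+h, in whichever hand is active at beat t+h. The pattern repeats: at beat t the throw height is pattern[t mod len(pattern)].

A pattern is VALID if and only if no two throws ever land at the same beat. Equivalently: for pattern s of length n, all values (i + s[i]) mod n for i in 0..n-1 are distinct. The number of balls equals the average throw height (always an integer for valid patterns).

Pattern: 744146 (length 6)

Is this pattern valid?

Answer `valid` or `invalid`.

Answer: invalid

Derivation:
i=0: (i + s[i]) mod n = (0 + 7) mod 6 = 1
i=1: (i + s[i]) mod n = (1 + 4) mod 6 = 5
i=2: (i + s[i]) mod n = (2 + 4) mod 6 = 0
i=3: (i + s[i]) mod n = (3 + 1) mod 6 = 4
i=4: (i + s[i]) mod n = (4 + 4) mod 6 = 2
i=5: (i + s[i]) mod n = (5 + 6) mod 6 = 5
Residues: [1, 5, 0, 4, 2, 5], distinct: False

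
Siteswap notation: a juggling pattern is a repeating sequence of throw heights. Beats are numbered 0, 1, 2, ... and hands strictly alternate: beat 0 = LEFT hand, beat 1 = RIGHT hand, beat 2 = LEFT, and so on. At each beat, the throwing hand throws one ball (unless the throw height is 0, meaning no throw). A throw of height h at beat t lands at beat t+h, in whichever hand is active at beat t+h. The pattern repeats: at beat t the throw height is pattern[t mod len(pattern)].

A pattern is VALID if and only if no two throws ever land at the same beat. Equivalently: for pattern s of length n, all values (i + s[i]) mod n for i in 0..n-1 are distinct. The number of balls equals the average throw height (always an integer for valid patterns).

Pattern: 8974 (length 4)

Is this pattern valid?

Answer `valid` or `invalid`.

i=0: (i + s[i]) mod n = (0 + 8) mod 4 = 0
i=1: (i + s[i]) mod n = (1 + 9) mod 4 = 2
i=2: (i + s[i]) mod n = (2 + 7) mod 4 = 1
i=3: (i + s[i]) mod n = (3 + 4) mod 4 = 3
Residues: [0, 2, 1, 3], distinct: True

Answer: valid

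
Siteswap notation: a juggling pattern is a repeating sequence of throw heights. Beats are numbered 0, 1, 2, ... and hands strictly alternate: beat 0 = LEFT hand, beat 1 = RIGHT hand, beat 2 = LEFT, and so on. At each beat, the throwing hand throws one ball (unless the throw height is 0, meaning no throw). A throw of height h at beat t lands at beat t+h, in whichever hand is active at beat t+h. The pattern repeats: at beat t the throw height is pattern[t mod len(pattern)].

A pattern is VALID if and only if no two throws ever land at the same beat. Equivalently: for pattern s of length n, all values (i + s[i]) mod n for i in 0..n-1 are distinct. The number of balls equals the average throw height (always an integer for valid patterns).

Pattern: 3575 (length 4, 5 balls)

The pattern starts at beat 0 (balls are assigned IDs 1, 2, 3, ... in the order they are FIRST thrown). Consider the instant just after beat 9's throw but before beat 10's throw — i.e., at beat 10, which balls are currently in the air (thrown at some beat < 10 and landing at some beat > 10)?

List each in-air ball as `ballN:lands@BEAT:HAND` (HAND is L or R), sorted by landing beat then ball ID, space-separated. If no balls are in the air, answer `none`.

Beat 0 (L): throw ball1 h=3 -> lands@3:R; in-air after throw: [b1@3:R]
Beat 1 (R): throw ball2 h=5 -> lands@6:L; in-air after throw: [b1@3:R b2@6:L]
Beat 2 (L): throw ball3 h=7 -> lands@9:R; in-air after throw: [b1@3:R b2@6:L b3@9:R]
Beat 3 (R): throw ball1 h=5 -> lands@8:L; in-air after throw: [b2@6:L b1@8:L b3@9:R]
Beat 4 (L): throw ball4 h=3 -> lands@7:R; in-air after throw: [b2@6:L b4@7:R b1@8:L b3@9:R]
Beat 5 (R): throw ball5 h=5 -> lands@10:L; in-air after throw: [b2@6:L b4@7:R b1@8:L b3@9:R b5@10:L]
Beat 6 (L): throw ball2 h=7 -> lands@13:R; in-air after throw: [b4@7:R b1@8:L b3@9:R b5@10:L b2@13:R]
Beat 7 (R): throw ball4 h=5 -> lands@12:L; in-air after throw: [b1@8:L b3@9:R b5@10:L b4@12:L b2@13:R]
Beat 8 (L): throw ball1 h=3 -> lands@11:R; in-air after throw: [b3@9:R b5@10:L b1@11:R b4@12:L b2@13:R]
Beat 9 (R): throw ball3 h=5 -> lands@14:L; in-air after throw: [b5@10:L b1@11:R b4@12:L b2@13:R b3@14:L]
Beat 10 (L): throw ball5 h=7 -> lands@17:R; in-air after throw: [b1@11:R b4@12:L b2@13:R b3@14:L b5@17:R]

Answer: ball1:lands@11:R ball4:lands@12:L ball2:lands@13:R ball3:lands@14:L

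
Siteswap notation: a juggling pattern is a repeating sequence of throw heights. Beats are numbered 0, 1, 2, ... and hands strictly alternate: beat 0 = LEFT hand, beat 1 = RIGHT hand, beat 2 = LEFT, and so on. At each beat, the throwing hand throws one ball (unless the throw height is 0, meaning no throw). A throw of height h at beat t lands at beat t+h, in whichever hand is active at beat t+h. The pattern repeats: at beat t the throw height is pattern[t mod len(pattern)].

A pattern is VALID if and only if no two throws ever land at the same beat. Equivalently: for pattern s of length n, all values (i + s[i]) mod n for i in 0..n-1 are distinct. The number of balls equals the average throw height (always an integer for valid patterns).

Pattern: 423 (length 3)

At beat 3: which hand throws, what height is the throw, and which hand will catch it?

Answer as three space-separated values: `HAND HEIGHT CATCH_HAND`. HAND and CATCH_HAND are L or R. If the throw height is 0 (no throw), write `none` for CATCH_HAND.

Answer: R 4 R

Derivation:
Beat 3: 3 mod 2 = 1, so hand = R
Throw height = pattern[3 mod 3] = pattern[0] = 4
Lands at beat 3+4=7, 7 mod 2 = 1, so catch hand = R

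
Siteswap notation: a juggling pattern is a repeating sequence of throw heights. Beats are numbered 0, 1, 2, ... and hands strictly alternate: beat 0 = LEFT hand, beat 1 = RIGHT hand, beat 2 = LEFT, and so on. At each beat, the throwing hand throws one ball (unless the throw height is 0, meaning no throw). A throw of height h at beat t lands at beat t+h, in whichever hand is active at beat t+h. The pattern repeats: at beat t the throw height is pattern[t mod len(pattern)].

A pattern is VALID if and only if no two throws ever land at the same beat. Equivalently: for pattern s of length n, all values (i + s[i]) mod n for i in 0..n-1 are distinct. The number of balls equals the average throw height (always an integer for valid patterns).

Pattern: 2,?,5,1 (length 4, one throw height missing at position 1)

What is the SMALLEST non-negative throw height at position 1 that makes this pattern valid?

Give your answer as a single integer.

i=0: (0 + 2) mod 4 = 2
i=1: s[i]=? (unknown)
i=2: (2 + 5) mod 4 = 3
i=3: (3 + 1) mod 4 = 0
Known residues: [0, 2, 3]; need a permutation of 0..3, so missing residue r = 1
Need (1 + s) mod 4 = 1; smallest s = (1 - 1) mod 4 = 0

Answer: 0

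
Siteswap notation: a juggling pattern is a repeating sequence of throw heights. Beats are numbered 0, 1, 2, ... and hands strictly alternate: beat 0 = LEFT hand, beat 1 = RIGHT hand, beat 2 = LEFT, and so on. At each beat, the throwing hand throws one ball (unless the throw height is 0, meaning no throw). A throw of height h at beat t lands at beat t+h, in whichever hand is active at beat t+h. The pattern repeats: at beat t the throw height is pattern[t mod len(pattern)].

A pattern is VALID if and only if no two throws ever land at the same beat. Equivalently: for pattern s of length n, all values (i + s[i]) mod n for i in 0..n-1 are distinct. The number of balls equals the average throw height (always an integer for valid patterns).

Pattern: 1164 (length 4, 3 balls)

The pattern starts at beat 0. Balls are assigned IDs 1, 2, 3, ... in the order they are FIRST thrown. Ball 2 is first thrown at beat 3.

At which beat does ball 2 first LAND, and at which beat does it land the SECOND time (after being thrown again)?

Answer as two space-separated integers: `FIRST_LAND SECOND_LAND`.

Beat 0 (L): throw ball1 h=1 -> lands@1:R; in-air after throw: [b1@1:R]
Beat 1 (R): throw ball1 h=1 -> lands@2:L; in-air after throw: [b1@2:L]
Beat 2 (L): throw ball1 h=6 -> lands@8:L; in-air after throw: [b1@8:L]
Beat 3 (R): throw ball2 h=4 -> lands@7:R; in-air after throw: [b2@7:R b1@8:L]
Beat 4 (L): throw ball3 h=1 -> lands@5:R; in-air after throw: [b3@5:R b2@7:R b1@8:L]
Beat 5 (R): throw ball3 h=1 -> lands@6:L; in-air after throw: [b3@6:L b2@7:R b1@8:L]
Beat 6 (L): throw ball3 h=6 -> lands@12:L; in-air after throw: [b2@7:R b1@8:L b3@12:L]
Beat 7 (R): throw ball2 h=4 -> lands@11:R; in-air after throw: [b1@8:L b2@11:R b3@12:L]
Beat 8 (L): throw ball1 h=1 -> lands@9:R; in-air after throw: [b1@9:R b2@11:R b3@12:L]
Beat 9 (R): throw ball1 h=1 -> lands@10:L; in-air after throw: [b1@10:L b2@11:R b3@12:L]
Beat 10 (L): throw ball1 h=6 -> lands@16:L; in-air after throw: [b2@11:R b3@12:L b1@16:L]
Beat 11 (R): throw ball2 h=4 -> lands@15:R; in-air after throw: [b3@12:L b2@15:R b1@16:L]
Ball 2: thrown@3 h=4 -> first land @7; rethrown@7 h=4 -> second land @11

Answer: 7 11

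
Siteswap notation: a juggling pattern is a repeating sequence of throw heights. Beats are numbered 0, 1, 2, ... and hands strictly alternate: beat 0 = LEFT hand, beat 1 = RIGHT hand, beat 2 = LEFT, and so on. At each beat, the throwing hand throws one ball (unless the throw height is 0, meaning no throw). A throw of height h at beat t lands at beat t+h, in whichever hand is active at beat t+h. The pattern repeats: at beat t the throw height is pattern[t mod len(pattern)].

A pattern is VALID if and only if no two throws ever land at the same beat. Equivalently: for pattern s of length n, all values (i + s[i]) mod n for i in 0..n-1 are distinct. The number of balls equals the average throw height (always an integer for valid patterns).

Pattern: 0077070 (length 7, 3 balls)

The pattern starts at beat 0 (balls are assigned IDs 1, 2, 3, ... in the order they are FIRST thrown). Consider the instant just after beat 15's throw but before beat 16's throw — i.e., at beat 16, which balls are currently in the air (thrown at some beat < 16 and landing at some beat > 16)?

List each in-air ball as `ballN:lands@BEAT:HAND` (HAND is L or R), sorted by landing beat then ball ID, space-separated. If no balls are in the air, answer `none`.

Beat 2 (L): throw ball1 h=7 -> lands@9:R; in-air after throw: [b1@9:R]
Beat 3 (R): throw ball2 h=7 -> lands@10:L; in-air after throw: [b1@9:R b2@10:L]
Beat 5 (R): throw ball3 h=7 -> lands@12:L; in-air after throw: [b1@9:R b2@10:L b3@12:L]
Beat 9 (R): throw ball1 h=7 -> lands@16:L; in-air after throw: [b2@10:L b3@12:L b1@16:L]
Beat 10 (L): throw ball2 h=7 -> lands@17:R; in-air after throw: [b3@12:L b1@16:L b2@17:R]
Beat 12 (L): throw ball3 h=7 -> lands@19:R; in-air after throw: [b1@16:L b2@17:R b3@19:R]
Beat 16 (L): throw ball1 h=7 -> lands@23:R; in-air after throw: [b2@17:R b3@19:R b1@23:R]

Answer: ball2:lands@17:R ball3:lands@19:R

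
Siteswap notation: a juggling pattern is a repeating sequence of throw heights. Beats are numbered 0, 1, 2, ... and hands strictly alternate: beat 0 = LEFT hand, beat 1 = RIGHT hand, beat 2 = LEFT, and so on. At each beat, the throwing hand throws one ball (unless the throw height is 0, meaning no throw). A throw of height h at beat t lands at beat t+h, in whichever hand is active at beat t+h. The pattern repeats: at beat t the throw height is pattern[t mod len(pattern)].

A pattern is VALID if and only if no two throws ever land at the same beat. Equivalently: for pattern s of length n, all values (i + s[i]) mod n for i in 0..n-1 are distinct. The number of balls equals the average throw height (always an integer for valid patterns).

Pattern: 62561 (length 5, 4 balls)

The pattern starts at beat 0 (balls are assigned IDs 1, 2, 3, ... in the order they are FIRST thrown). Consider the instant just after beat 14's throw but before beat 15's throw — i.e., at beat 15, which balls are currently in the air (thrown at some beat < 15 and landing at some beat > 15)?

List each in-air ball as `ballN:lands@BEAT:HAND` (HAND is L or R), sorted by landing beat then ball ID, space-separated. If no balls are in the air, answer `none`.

Answer: ball2:lands@16:L ball3:lands@17:R ball4:lands@19:R

Derivation:
Beat 0 (L): throw ball1 h=6 -> lands@6:L; in-air after throw: [b1@6:L]
Beat 1 (R): throw ball2 h=2 -> lands@3:R; in-air after throw: [b2@3:R b1@6:L]
Beat 2 (L): throw ball3 h=5 -> lands@7:R; in-air after throw: [b2@3:R b1@6:L b3@7:R]
Beat 3 (R): throw ball2 h=6 -> lands@9:R; in-air after throw: [b1@6:L b3@7:R b2@9:R]
Beat 4 (L): throw ball4 h=1 -> lands@5:R; in-air after throw: [b4@5:R b1@6:L b3@7:R b2@9:R]
Beat 5 (R): throw ball4 h=6 -> lands@11:R; in-air after throw: [b1@6:L b3@7:R b2@9:R b4@11:R]
Beat 6 (L): throw ball1 h=2 -> lands@8:L; in-air after throw: [b3@7:R b1@8:L b2@9:R b4@11:R]
Beat 7 (R): throw ball3 h=5 -> lands@12:L; in-air after throw: [b1@8:L b2@9:R b4@11:R b3@12:L]
Beat 8 (L): throw ball1 h=6 -> lands@14:L; in-air after throw: [b2@9:R b4@11:R b3@12:L b1@14:L]
Beat 9 (R): throw ball2 h=1 -> lands@10:L; in-air after throw: [b2@10:L b4@11:R b3@12:L b1@14:L]
Beat 10 (L): throw ball2 h=6 -> lands@16:L; in-air after throw: [b4@11:R b3@12:L b1@14:L b2@16:L]
Beat 11 (R): throw ball4 h=2 -> lands@13:R; in-air after throw: [b3@12:L b4@13:R b1@14:L b2@16:L]
Beat 12 (L): throw ball3 h=5 -> lands@17:R; in-air after throw: [b4@13:R b1@14:L b2@16:L b3@17:R]
Beat 13 (R): throw ball4 h=6 -> lands@19:R; in-air after throw: [b1@14:L b2@16:L b3@17:R b4@19:R]
Beat 14 (L): throw ball1 h=1 -> lands@15:R; in-air after throw: [b1@15:R b2@16:L b3@17:R b4@19:R]
Beat 15 (R): throw ball1 h=6 -> lands@21:R; in-air after throw: [b2@16:L b3@17:R b4@19:R b1@21:R]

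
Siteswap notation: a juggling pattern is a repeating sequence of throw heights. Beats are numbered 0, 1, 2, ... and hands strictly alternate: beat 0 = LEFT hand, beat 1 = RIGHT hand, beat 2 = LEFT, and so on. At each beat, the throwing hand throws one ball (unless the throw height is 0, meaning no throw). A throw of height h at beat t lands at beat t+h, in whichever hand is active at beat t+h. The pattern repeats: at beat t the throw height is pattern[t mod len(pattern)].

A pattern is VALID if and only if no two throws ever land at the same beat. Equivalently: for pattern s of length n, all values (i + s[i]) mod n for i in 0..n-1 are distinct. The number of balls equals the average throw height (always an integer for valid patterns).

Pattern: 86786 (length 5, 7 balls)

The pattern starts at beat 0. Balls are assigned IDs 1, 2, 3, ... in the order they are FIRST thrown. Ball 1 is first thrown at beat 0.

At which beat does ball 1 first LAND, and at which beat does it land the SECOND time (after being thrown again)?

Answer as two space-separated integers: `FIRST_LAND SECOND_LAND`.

Beat 0 (L): throw ball1 h=8 -> lands@8:L; in-air after throw: [b1@8:L]
Beat 1 (R): throw ball2 h=6 -> lands@7:R; in-air after throw: [b2@7:R b1@8:L]
Beat 2 (L): throw ball3 h=7 -> lands@9:R; in-air after throw: [b2@7:R b1@8:L b3@9:R]
Beat 3 (R): throw ball4 h=8 -> lands@11:R; in-air after throw: [b2@7:R b1@8:L b3@9:R b4@11:R]
Beat 4 (L): throw ball5 h=6 -> lands@10:L; in-air after throw: [b2@7:R b1@8:L b3@9:R b5@10:L b4@11:R]
Beat 5 (R): throw ball6 h=8 -> lands@13:R; in-air after throw: [b2@7:R b1@8:L b3@9:R b5@10:L b4@11:R b6@13:R]
Beat 6 (L): throw ball7 h=6 -> lands@12:L; in-air after throw: [b2@7:R b1@8:L b3@9:R b5@10:L b4@11:R b7@12:L b6@13:R]
Beat 7 (R): throw ball2 h=7 -> lands@14:L; in-air after throw: [b1@8:L b3@9:R b5@10:L b4@11:R b7@12:L b6@13:R b2@14:L]
Beat 8 (L): throw ball1 h=8 -> lands@16:L; in-air after throw: [b3@9:R b5@10:L b4@11:R b7@12:L b6@13:R b2@14:L b1@16:L]
Beat 9 (R): throw ball3 h=6 -> lands@15:R; in-air after throw: [b5@10:L b4@11:R b7@12:L b6@13:R b2@14:L b3@15:R b1@16:L]
Beat 10 (L): throw ball5 h=8 -> lands@18:L; in-air after throw: [b4@11:R b7@12:L b6@13:R b2@14:L b3@15:R b1@16:L b5@18:L]
Beat 11 (R): throw ball4 h=6 -> lands@17:R; in-air after throw: [b7@12:L b6@13:R b2@14:L b3@15:R b1@16:L b4@17:R b5@18:L]
Beat 12 (L): throw ball7 h=7 -> lands@19:R; in-air after throw: [b6@13:R b2@14:L b3@15:R b1@16:L b4@17:R b5@18:L b7@19:R]
Beat 13 (R): throw ball6 h=8 -> lands@21:R; in-air after throw: [b2@14:L b3@15:R b1@16:L b4@17:R b5@18:L b7@19:R b6@21:R]
Beat 14 (L): throw ball2 h=6 -> lands@20:L; in-air after throw: [b3@15:R b1@16:L b4@17:R b5@18:L b7@19:R b2@20:L b6@21:R]
Ball 1: thrown@0 h=8 -> first land @8; rethrown@8 h=8 -> second land @16

Answer: 8 16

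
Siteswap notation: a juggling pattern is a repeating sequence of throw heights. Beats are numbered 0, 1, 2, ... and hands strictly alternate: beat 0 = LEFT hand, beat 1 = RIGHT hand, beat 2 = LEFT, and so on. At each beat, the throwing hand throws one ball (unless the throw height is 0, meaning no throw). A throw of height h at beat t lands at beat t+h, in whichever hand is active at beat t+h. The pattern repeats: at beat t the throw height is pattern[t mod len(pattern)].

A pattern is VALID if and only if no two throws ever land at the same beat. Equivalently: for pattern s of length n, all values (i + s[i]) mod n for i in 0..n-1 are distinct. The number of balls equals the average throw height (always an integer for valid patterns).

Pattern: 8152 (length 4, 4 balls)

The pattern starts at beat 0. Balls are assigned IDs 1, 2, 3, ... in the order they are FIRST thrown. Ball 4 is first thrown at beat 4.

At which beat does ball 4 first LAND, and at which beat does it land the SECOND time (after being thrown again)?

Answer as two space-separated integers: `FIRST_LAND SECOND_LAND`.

Answer: 12 20

Derivation:
Beat 0 (L): throw ball1 h=8 -> lands@8:L; in-air after throw: [b1@8:L]
Beat 1 (R): throw ball2 h=1 -> lands@2:L; in-air after throw: [b2@2:L b1@8:L]
Beat 2 (L): throw ball2 h=5 -> lands@7:R; in-air after throw: [b2@7:R b1@8:L]
Beat 3 (R): throw ball3 h=2 -> lands@5:R; in-air after throw: [b3@5:R b2@7:R b1@8:L]
Beat 4 (L): throw ball4 h=8 -> lands@12:L; in-air after throw: [b3@5:R b2@7:R b1@8:L b4@12:L]
Beat 5 (R): throw ball3 h=1 -> lands@6:L; in-air after throw: [b3@6:L b2@7:R b1@8:L b4@12:L]
Beat 6 (L): throw ball3 h=5 -> lands@11:R; in-air after throw: [b2@7:R b1@8:L b3@11:R b4@12:L]
Beat 7 (R): throw ball2 h=2 -> lands@9:R; in-air after throw: [b1@8:L b2@9:R b3@11:R b4@12:L]
Beat 8 (L): throw ball1 h=8 -> lands@16:L; in-air after throw: [b2@9:R b3@11:R b4@12:L b1@16:L]
Beat 9 (R): throw ball2 h=1 -> lands@10:L; in-air after throw: [b2@10:L b3@11:R b4@12:L b1@16:L]
Beat 10 (L): throw ball2 h=5 -> lands@15:R; in-air after throw: [b3@11:R b4@12:L b2@15:R b1@16:L]
Beat 11 (R): throw ball3 h=2 -> lands@13:R; in-air after throw: [b4@12:L b3@13:R b2@15:R b1@16:L]
Beat 12 (L): throw ball4 h=8 -> lands@20:L; in-air after throw: [b3@13:R b2@15:R b1@16:L b4@20:L]
Beat 13 (R): throw ball3 h=1 -> lands@14:L; in-air after throw: [b3@14:L b2@15:R b1@16:L b4@20:L]
Beat 14 (L): throw ball3 h=5 -> lands@19:R; in-air after throw: [b2@15:R b1@16:L b3@19:R b4@20:L]
Beat 15 (R): throw ball2 h=2 -> lands@17:R; in-air after throw: [b1@16:L b2@17:R b3@19:R b4@20:L]
Ball 4: thrown@4 h=8 -> first land @12; rethrown@12 h=8 -> second land @20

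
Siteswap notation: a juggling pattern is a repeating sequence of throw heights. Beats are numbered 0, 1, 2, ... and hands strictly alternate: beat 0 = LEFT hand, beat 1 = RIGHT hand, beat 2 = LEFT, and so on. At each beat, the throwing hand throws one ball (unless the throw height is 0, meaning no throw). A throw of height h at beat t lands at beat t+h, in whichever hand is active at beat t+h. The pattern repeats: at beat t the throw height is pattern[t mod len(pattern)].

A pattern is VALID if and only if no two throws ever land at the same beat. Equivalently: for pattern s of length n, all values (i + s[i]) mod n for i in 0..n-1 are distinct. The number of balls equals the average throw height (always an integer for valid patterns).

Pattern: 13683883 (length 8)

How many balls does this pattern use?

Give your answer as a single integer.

Pattern = [1, 3, 6, 8, 3, 8, 8, 3], length n = 8
  position 0: throw height = 1, running sum = 1
  position 1: throw height = 3, running sum = 4
  position 2: throw height = 6, running sum = 10
  position 3: throw height = 8, running sum = 18
  position 4: throw height = 3, running sum = 21
  position 5: throw height = 8, running sum = 29
  position 6: throw height = 8, running sum = 37
  position 7: throw height = 3, running sum = 40
Total sum = 40; balls = sum / n = 40 / 8 = 5

Answer: 5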